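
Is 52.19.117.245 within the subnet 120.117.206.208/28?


Subnet network: 120.117.206.208
Test IP AND mask: 52.19.117.240
No, 52.19.117.245 is not in 120.117.206.208/28


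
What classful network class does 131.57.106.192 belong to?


First octet: 131
Binary: 10000011
10xxxxxx -> Class B (128-191)
Class B, default mask 255.255.0.0 (/16)


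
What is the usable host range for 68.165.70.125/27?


Network: 68.165.70.96
Broadcast: 68.165.70.127
First usable = network + 1
Last usable = broadcast - 1
Range: 68.165.70.97 to 68.165.70.126


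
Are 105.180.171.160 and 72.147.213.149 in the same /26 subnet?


Mask: 255.255.255.192
105.180.171.160 AND mask = 105.180.171.128
72.147.213.149 AND mask = 72.147.213.128
No, different subnets (105.180.171.128 vs 72.147.213.128)


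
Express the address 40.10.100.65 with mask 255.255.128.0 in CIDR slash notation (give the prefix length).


Binary: 11111111.11111111.10000000.00000000
Count leading 1s
Prefix: /17


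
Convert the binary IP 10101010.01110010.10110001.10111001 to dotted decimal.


10101010 = 170
01110010 = 114
10110001 = 177
10111001 = 185
IP: 170.114.177.185


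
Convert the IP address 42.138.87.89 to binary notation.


42 = 00101010
138 = 10001010
87 = 01010111
89 = 01011001
Binary: 00101010.10001010.01010111.01011001


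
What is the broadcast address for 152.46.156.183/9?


Network: 152.0.0.0/9
Host bits = 23
Set all host bits to 1:
Broadcast: 152.127.255.255


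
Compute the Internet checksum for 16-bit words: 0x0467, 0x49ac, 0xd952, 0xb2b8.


Sum all words (with carry folding):
+ 0x0467 = 0x0467
+ 0x49ac = 0x4e13
+ 0xd952 = 0x2766
+ 0xb2b8 = 0xda1e
One's complement: ~0xda1e
Checksum = 0x25e1


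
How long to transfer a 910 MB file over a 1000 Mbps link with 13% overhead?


Effective throughput = 1000 * (1 - 13/100) = 870 Mbps
File size in Mb = 910 * 8 = 7280 Mb
Time = 7280 / 870
Time = 8.3678 seconds


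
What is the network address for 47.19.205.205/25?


IP:   00101111.00010011.11001101.11001101
Mask: 11111111.11111111.11111111.10000000
AND operation:
Net:  00101111.00010011.11001101.10000000
Network: 47.19.205.128/25


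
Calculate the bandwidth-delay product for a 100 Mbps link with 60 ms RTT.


BDP = bandwidth * RTT
= 100 Mbps * 60 ms
= 100 * 1e6 * 60 / 1000 bits
= 6000000 bits
= 750000 bytes
= 732.4219 KB
BDP = 6000000 bits (750000 bytes)


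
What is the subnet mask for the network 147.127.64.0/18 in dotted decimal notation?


/18 means 18 network bits, 14 host bits
Binary: 11111111111111111100000000000000
Mask: 255.255.192.0


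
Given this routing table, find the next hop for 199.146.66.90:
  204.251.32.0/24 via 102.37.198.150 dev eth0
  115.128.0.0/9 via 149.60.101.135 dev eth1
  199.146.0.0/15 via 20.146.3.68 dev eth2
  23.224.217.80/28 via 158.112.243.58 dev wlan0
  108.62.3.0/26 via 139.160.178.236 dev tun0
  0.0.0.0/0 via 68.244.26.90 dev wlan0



Longest prefix match for 199.146.66.90:
  /24 204.251.32.0: no
  /9 115.128.0.0: no
  /15 199.146.0.0: MATCH
  /28 23.224.217.80: no
  /26 108.62.3.0: no
  /0 0.0.0.0: MATCH
Selected: next-hop 20.146.3.68 via eth2 (matched /15)


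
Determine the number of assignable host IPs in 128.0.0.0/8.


Host bits = 32 - 8 = 24
Total addresses = 2^24 = 16777216
Usable = total - 2 (network and broadcast)
Usable hosts: 16777214


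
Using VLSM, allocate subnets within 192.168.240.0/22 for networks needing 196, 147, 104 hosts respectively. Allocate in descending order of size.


196 hosts -> /24 (254 usable): 192.168.240.0/24
147 hosts -> /24 (254 usable): 192.168.241.0/24
104 hosts -> /25 (126 usable): 192.168.242.0/25
Allocation: 192.168.240.0/24 (196 hosts, 254 usable); 192.168.241.0/24 (147 hosts, 254 usable); 192.168.242.0/25 (104 hosts, 126 usable)


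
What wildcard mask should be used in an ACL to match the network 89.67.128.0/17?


Subnet mask: 255.255.128.0
Wildcard = 255.255.255.255 - subnet mask
255 - 255 = 0
255 - 255 = 0
255 - 128 = 127
255 - 0 = 255
Wildcard: 0.0.127.255


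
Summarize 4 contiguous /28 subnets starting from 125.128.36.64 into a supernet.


Original prefix: /28
Number of subnets: 4 = 2^2
New prefix = 28 - 2 = 26
Supernet: 125.128.36.64/26


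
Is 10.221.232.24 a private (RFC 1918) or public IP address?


RFC 1918 private ranges:
  10.0.0.0/8 (10.0.0.0 - 10.255.255.255)
  172.16.0.0/12 (172.16.0.0 - 172.31.255.255)
  192.168.0.0/16 (192.168.0.0 - 192.168.255.255)
Private (in 10.0.0.0/8)


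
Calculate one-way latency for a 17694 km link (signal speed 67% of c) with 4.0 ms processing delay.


Speed = 0.67 * 3e5 km/s = 201000 km/s
Propagation delay = 17694 / 201000 = 0.088 s = 88.0299 ms
Processing delay = 4.0 ms
Total one-way latency = 92.0299 ms


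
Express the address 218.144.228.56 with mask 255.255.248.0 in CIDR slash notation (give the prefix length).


Binary: 11111111.11111111.11111000.00000000
Count leading 1s
Prefix: /21


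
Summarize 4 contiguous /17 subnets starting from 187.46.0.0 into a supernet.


Original prefix: /17
Number of subnets: 4 = 2^2
New prefix = 17 - 2 = 15
Supernet: 187.46.0.0/15


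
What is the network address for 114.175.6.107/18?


IP:   01110010.10101111.00000110.01101011
Mask: 11111111.11111111.11000000.00000000
AND operation:
Net:  01110010.10101111.00000000.00000000
Network: 114.175.0.0/18


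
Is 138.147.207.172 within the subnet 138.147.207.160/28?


Subnet network: 138.147.207.160
Test IP AND mask: 138.147.207.160
Yes, 138.147.207.172 is in 138.147.207.160/28


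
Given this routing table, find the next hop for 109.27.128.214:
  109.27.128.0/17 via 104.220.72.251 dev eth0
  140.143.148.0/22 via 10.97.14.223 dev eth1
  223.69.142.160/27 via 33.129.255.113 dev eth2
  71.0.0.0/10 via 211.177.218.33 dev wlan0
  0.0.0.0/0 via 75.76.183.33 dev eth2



Longest prefix match for 109.27.128.214:
  /17 109.27.128.0: MATCH
  /22 140.143.148.0: no
  /27 223.69.142.160: no
  /10 71.0.0.0: no
  /0 0.0.0.0: MATCH
Selected: next-hop 104.220.72.251 via eth0 (matched /17)


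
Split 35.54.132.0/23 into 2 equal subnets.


New prefix = 23 + 1 = 24
Each subnet has 256 addresses
  35.54.132.0/24
  35.54.133.0/24
Subnets: 35.54.132.0/24, 35.54.133.0/24


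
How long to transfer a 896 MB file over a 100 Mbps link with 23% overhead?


Effective throughput = 100 * (1 - 23/100) = 77 Mbps
File size in Mb = 896 * 8 = 7168 Mb
Time = 7168 / 77
Time = 93.0909 seconds


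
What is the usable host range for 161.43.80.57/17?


Network: 161.43.0.0
Broadcast: 161.43.127.255
First usable = network + 1
Last usable = broadcast - 1
Range: 161.43.0.1 to 161.43.127.254


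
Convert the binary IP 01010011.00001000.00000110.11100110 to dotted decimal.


01010011 = 83
00001000 = 8
00000110 = 6
11100110 = 230
IP: 83.8.6.230


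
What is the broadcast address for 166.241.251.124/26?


Network: 166.241.251.64/26
Host bits = 6
Set all host bits to 1:
Broadcast: 166.241.251.127


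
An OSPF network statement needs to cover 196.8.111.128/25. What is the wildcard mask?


Subnet mask: 255.255.255.128
Wildcard = 255.255.255.255 - subnet mask
255 - 255 = 0
255 - 255 = 0
255 - 255 = 0
255 - 128 = 127
Wildcard: 0.0.0.127


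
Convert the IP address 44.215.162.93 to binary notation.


44 = 00101100
215 = 11010111
162 = 10100010
93 = 01011101
Binary: 00101100.11010111.10100010.01011101


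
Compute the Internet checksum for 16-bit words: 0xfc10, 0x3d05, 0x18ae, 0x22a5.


Sum all words (with carry folding):
+ 0xfc10 = 0xfc10
+ 0x3d05 = 0x3916
+ 0x18ae = 0x51c4
+ 0x22a5 = 0x7469
One's complement: ~0x7469
Checksum = 0x8b96


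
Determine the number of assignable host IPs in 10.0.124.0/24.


Host bits = 32 - 24 = 8
Total addresses = 2^8 = 256
Usable = total - 2 (network and broadcast)
Usable hosts: 254


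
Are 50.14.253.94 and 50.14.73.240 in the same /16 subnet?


Mask: 255.255.0.0
50.14.253.94 AND mask = 50.14.0.0
50.14.73.240 AND mask = 50.14.0.0
Yes, same subnet (50.14.0.0)


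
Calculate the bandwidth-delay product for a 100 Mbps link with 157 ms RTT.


BDP = bandwidth * RTT
= 100 Mbps * 157 ms
= 100 * 1e6 * 157 / 1000 bits
= 15700000 bits
= 1962500 bytes
= 1916.5039 KB
BDP = 15700000 bits (1962500 bytes)


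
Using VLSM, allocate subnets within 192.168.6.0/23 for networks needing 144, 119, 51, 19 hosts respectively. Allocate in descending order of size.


144 hosts -> /24 (254 usable): 192.168.6.0/24
119 hosts -> /25 (126 usable): 192.168.7.0/25
51 hosts -> /26 (62 usable): 192.168.7.128/26
19 hosts -> /27 (30 usable): 192.168.7.192/27
Allocation: 192.168.6.0/24 (144 hosts, 254 usable); 192.168.7.0/25 (119 hosts, 126 usable); 192.168.7.128/26 (51 hosts, 62 usable); 192.168.7.192/27 (19 hosts, 30 usable)


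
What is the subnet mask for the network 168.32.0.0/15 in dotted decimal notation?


/15 means 15 network bits, 17 host bits
Binary: 11111111111111100000000000000000
Mask: 255.254.0.0


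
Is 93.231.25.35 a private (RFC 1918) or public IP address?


RFC 1918 private ranges:
  10.0.0.0/8 (10.0.0.0 - 10.255.255.255)
  172.16.0.0/12 (172.16.0.0 - 172.31.255.255)
  192.168.0.0/16 (192.168.0.0 - 192.168.255.255)
Public (not in any RFC 1918 range)


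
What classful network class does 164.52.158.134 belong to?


First octet: 164
Binary: 10100100
10xxxxxx -> Class B (128-191)
Class B, default mask 255.255.0.0 (/16)


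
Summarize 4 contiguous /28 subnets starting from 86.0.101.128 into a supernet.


Original prefix: /28
Number of subnets: 4 = 2^2
New prefix = 28 - 2 = 26
Supernet: 86.0.101.128/26


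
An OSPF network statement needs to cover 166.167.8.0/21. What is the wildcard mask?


Subnet mask: 255.255.248.0
Wildcard = 255.255.255.255 - subnet mask
255 - 255 = 0
255 - 255 = 0
255 - 248 = 7
255 - 0 = 255
Wildcard: 0.0.7.255


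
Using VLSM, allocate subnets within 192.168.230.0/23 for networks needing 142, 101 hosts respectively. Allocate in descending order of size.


142 hosts -> /24 (254 usable): 192.168.230.0/24
101 hosts -> /25 (126 usable): 192.168.231.0/25
Allocation: 192.168.230.0/24 (142 hosts, 254 usable); 192.168.231.0/25 (101 hosts, 126 usable)


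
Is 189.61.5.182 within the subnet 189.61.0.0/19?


Subnet network: 189.61.0.0
Test IP AND mask: 189.61.0.0
Yes, 189.61.5.182 is in 189.61.0.0/19


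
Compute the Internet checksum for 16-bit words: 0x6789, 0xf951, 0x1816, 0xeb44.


Sum all words (with carry folding):
+ 0x6789 = 0x6789
+ 0xf951 = 0x60db
+ 0x1816 = 0x78f1
+ 0xeb44 = 0x6436
One's complement: ~0x6436
Checksum = 0x9bc9


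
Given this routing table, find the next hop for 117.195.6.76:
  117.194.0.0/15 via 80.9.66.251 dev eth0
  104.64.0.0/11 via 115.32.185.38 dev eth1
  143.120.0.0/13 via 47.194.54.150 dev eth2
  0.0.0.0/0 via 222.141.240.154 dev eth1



Longest prefix match for 117.195.6.76:
  /15 117.194.0.0: MATCH
  /11 104.64.0.0: no
  /13 143.120.0.0: no
  /0 0.0.0.0: MATCH
Selected: next-hop 80.9.66.251 via eth0 (matched /15)


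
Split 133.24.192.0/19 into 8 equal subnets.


New prefix = 19 + 3 = 22
Each subnet has 1024 addresses
  133.24.192.0/22
  133.24.196.0/22
  133.24.200.0/22
  133.24.204.0/22
  133.24.208.0/22
  133.24.212.0/22
  133.24.216.0/22
  133.24.220.0/22
Subnets: 133.24.192.0/22, 133.24.196.0/22, 133.24.200.0/22, 133.24.204.0/22, 133.24.208.0/22, 133.24.212.0/22, 133.24.216.0/22, 133.24.220.0/22


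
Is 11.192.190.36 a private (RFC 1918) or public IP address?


RFC 1918 private ranges:
  10.0.0.0/8 (10.0.0.0 - 10.255.255.255)
  172.16.0.0/12 (172.16.0.0 - 172.31.255.255)
  192.168.0.0/16 (192.168.0.0 - 192.168.255.255)
Public (not in any RFC 1918 range)


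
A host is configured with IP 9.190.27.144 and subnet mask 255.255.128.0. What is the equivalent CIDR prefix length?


Binary: 11111111.11111111.10000000.00000000
Count leading 1s
Prefix: /17


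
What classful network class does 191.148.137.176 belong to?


First octet: 191
Binary: 10111111
10xxxxxx -> Class B (128-191)
Class B, default mask 255.255.0.0 (/16)


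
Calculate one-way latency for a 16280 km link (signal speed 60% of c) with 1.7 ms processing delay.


Speed = 0.6 * 3e5 km/s = 180000 km/s
Propagation delay = 16280 / 180000 = 0.0904 s = 90.4444 ms
Processing delay = 1.7 ms
Total one-way latency = 92.1444 ms


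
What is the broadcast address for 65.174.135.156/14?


Network: 65.172.0.0/14
Host bits = 18
Set all host bits to 1:
Broadcast: 65.175.255.255


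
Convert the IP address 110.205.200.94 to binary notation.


110 = 01101110
205 = 11001101
200 = 11001000
94 = 01011110
Binary: 01101110.11001101.11001000.01011110


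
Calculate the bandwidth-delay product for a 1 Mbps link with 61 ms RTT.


BDP = bandwidth * RTT
= 1 Mbps * 61 ms
= 1 * 1e6 * 61 / 1000 bits
= 61000 bits
= 7625 bytes
= 7.4463 KB
BDP = 61000 bits (7625 bytes)


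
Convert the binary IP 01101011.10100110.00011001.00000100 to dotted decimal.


01101011 = 107
10100110 = 166
00011001 = 25
00000100 = 4
IP: 107.166.25.4


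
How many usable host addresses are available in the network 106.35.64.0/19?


Host bits = 32 - 19 = 13
Total addresses = 2^13 = 8192
Usable = total - 2 (network and broadcast)
Usable hosts: 8190


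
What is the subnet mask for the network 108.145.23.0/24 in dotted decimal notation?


/24 means 24 network bits, 8 host bits
Binary: 11111111111111111111111100000000
Mask: 255.255.255.0


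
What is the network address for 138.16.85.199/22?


IP:   10001010.00010000.01010101.11000111
Mask: 11111111.11111111.11111100.00000000
AND operation:
Net:  10001010.00010000.01010100.00000000
Network: 138.16.84.0/22


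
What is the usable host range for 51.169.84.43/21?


Network: 51.169.80.0
Broadcast: 51.169.87.255
First usable = network + 1
Last usable = broadcast - 1
Range: 51.169.80.1 to 51.169.87.254


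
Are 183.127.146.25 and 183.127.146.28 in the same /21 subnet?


Mask: 255.255.248.0
183.127.146.25 AND mask = 183.127.144.0
183.127.146.28 AND mask = 183.127.144.0
Yes, same subnet (183.127.144.0)


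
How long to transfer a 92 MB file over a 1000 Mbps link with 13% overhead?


Effective throughput = 1000 * (1 - 13/100) = 870 Mbps
File size in Mb = 92 * 8 = 736 Mb
Time = 736 / 870
Time = 0.846 seconds


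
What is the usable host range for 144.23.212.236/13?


Network: 144.16.0.0
Broadcast: 144.23.255.255
First usable = network + 1
Last usable = broadcast - 1
Range: 144.16.0.1 to 144.23.255.254


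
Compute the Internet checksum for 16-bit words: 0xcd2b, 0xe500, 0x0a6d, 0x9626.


Sum all words (with carry folding):
+ 0xcd2b = 0xcd2b
+ 0xe500 = 0xb22c
+ 0x0a6d = 0xbc99
+ 0x9626 = 0x52c0
One's complement: ~0x52c0
Checksum = 0xad3f


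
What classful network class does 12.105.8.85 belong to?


First octet: 12
Binary: 00001100
0xxxxxxx -> Class A (1-126)
Class A, default mask 255.0.0.0 (/8)


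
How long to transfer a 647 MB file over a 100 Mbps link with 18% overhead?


Effective throughput = 100 * (1 - 18/100) = 82 Mbps
File size in Mb = 647 * 8 = 5176 Mb
Time = 5176 / 82
Time = 63.122 seconds


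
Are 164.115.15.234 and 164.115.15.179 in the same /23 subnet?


Mask: 255.255.254.0
164.115.15.234 AND mask = 164.115.14.0
164.115.15.179 AND mask = 164.115.14.0
Yes, same subnet (164.115.14.0)


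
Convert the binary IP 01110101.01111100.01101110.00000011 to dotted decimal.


01110101 = 117
01111100 = 124
01101110 = 110
00000011 = 3
IP: 117.124.110.3


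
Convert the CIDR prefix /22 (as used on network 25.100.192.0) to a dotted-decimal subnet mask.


/22 means 22 network bits, 10 host bits
Binary: 11111111111111111111110000000000
Mask: 255.255.252.0


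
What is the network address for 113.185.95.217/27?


IP:   01110001.10111001.01011111.11011001
Mask: 11111111.11111111.11111111.11100000
AND operation:
Net:  01110001.10111001.01011111.11000000
Network: 113.185.95.192/27


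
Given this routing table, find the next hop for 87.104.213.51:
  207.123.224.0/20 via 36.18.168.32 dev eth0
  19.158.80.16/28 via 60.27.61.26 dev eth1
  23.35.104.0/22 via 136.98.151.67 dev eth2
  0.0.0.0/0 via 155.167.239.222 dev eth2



Longest prefix match for 87.104.213.51:
  /20 207.123.224.0: no
  /28 19.158.80.16: no
  /22 23.35.104.0: no
  /0 0.0.0.0: MATCH
Selected: next-hop 155.167.239.222 via eth2 (matched /0)


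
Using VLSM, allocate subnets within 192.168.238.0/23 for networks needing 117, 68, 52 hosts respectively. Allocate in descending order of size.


117 hosts -> /25 (126 usable): 192.168.238.0/25
68 hosts -> /25 (126 usable): 192.168.238.128/25
52 hosts -> /26 (62 usable): 192.168.239.0/26
Allocation: 192.168.238.0/25 (117 hosts, 126 usable); 192.168.238.128/25 (68 hosts, 126 usable); 192.168.239.0/26 (52 hosts, 62 usable)


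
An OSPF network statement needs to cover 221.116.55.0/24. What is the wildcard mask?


Subnet mask: 255.255.255.0
Wildcard = 255.255.255.255 - subnet mask
255 - 255 = 0
255 - 255 = 0
255 - 255 = 0
255 - 0 = 255
Wildcard: 0.0.0.255


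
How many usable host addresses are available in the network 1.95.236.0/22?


Host bits = 32 - 22 = 10
Total addresses = 2^10 = 1024
Usable = total - 2 (network and broadcast)
Usable hosts: 1022


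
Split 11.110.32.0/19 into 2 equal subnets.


New prefix = 19 + 1 = 20
Each subnet has 4096 addresses
  11.110.32.0/20
  11.110.48.0/20
Subnets: 11.110.32.0/20, 11.110.48.0/20


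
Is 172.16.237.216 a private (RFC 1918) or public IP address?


RFC 1918 private ranges:
  10.0.0.0/8 (10.0.0.0 - 10.255.255.255)
  172.16.0.0/12 (172.16.0.0 - 172.31.255.255)
  192.168.0.0/16 (192.168.0.0 - 192.168.255.255)
Private (in 172.16.0.0/12)


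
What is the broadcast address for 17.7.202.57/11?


Network: 17.0.0.0/11
Host bits = 21
Set all host bits to 1:
Broadcast: 17.31.255.255


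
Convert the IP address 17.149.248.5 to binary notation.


17 = 00010001
149 = 10010101
248 = 11111000
5 = 00000101
Binary: 00010001.10010101.11111000.00000101


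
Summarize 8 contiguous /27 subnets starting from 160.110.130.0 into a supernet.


Original prefix: /27
Number of subnets: 8 = 2^3
New prefix = 27 - 3 = 24
Supernet: 160.110.130.0/24


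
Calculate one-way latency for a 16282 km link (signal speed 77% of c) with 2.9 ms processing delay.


Speed = 0.77 * 3e5 km/s = 231000 km/s
Propagation delay = 16282 / 231000 = 0.0705 s = 70.4848 ms
Processing delay = 2.9 ms
Total one-way latency = 73.3848 ms


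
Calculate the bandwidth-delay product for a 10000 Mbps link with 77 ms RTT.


BDP = bandwidth * RTT
= 10000 Mbps * 77 ms
= 10000 * 1e6 * 77 / 1000 bits
= 770000000 bits
= 96250000 bytes
= 93994.1406 KB
BDP = 770000000 bits (96250000 bytes)


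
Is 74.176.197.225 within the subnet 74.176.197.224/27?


Subnet network: 74.176.197.224
Test IP AND mask: 74.176.197.224
Yes, 74.176.197.225 is in 74.176.197.224/27


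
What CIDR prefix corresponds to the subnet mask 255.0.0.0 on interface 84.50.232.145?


Binary: 11111111.00000000.00000000.00000000
Count leading 1s
Prefix: /8


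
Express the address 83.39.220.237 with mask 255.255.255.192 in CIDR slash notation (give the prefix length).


Binary: 11111111.11111111.11111111.11000000
Count leading 1s
Prefix: /26


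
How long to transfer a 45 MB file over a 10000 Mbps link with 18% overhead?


Effective throughput = 10000 * (1 - 18/100) = 8200 Mbps
File size in Mb = 45 * 8 = 360 Mb
Time = 360 / 8200
Time = 0.0439 seconds


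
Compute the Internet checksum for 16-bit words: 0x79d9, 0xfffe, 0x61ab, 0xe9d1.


Sum all words (with carry folding):
+ 0x79d9 = 0x79d9
+ 0xfffe = 0x79d8
+ 0x61ab = 0xdb83
+ 0xe9d1 = 0xc555
One's complement: ~0xc555
Checksum = 0x3aaa


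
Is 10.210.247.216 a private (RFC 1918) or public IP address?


RFC 1918 private ranges:
  10.0.0.0/8 (10.0.0.0 - 10.255.255.255)
  172.16.0.0/12 (172.16.0.0 - 172.31.255.255)
  192.168.0.0/16 (192.168.0.0 - 192.168.255.255)
Private (in 10.0.0.0/8)


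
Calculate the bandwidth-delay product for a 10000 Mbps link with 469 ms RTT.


BDP = bandwidth * RTT
= 10000 Mbps * 469 ms
= 10000 * 1e6 * 469 / 1000 bits
= 4690000000 bits
= 586250000 bytes
= 572509.7656 KB
BDP = 4690000000 bits (586250000 bytes)


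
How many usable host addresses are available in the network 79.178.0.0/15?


Host bits = 32 - 15 = 17
Total addresses = 2^17 = 131072
Usable = total - 2 (network and broadcast)
Usable hosts: 131070


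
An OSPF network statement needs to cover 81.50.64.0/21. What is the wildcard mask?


Subnet mask: 255.255.248.0
Wildcard = 255.255.255.255 - subnet mask
255 - 255 = 0
255 - 255 = 0
255 - 248 = 7
255 - 0 = 255
Wildcard: 0.0.7.255


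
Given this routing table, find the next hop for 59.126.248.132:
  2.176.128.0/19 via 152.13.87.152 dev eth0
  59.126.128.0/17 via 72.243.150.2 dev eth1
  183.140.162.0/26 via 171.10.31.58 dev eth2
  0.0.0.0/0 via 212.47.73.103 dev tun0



Longest prefix match for 59.126.248.132:
  /19 2.176.128.0: no
  /17 59.126.128.0: MATCH
  /26 183.140.162.0: no
  /0 0.0.0.0: MATCH
Selected: next-hop 72.243.150.2 via eth1 (matched /17)


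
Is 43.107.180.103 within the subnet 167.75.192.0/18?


Subnet network: 167.75.192.0
Test IP AND mask: 43.107.128.0
No, 43.107.180.103 is not in 167.75.192.0/18


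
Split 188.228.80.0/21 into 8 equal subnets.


New prefix = 21 + 3 = 24
Each subnet has 256 addresses
  188.228.80.0/24
  188.228.81.0/24
  188.228.82.0/24
  188.228.83.0/24
  188.228.84.0/24
  188.228.85.0/24
  188.228.86.0/24
  188.228.87.0/24
Subnets: 188.228.80.0/24, 188.228.81.0/24, 188.228.82.0/24, 188.228.83.0/24, 188.228.84.0/24, 188.228.85.0/24, 188.228.86.0/24, 188.228.87.0/24


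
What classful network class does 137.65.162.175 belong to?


First octet: 137
Binary: 10001001
10xxxxxx -> Class B (128-191)
Class B, default mask 255.255.0.0 (/16)


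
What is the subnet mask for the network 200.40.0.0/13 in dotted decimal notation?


/13 means 13 network bits, 19 host bits
Binary: 11111111111110000000000000000000
Mask: 255.248.0.0


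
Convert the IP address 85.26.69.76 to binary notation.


85 = 01010101
26 = 00011010
69 = 01000101
76 = 01001100
Binary: 01010101.00011010.01000101.01001100


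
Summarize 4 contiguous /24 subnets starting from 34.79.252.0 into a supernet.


Original prefix: /24
Number of subnets: 4 = 2^2
New prefix = 24 - 2 = 22
Supernet: 34.79.252.0/22


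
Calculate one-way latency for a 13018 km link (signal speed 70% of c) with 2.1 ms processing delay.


Speed = 0.7 * 3e5 km/s = 210000 km/s
Propagation delay = 13018 / 210000 = 0.062 s = 61.9905 ms
Processing delay = 2.1 ms
Total one-way latency = 64.0905 ms


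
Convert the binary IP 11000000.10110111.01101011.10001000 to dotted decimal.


11000000 = 192
10110111 = 183
01101011 = 107
10001000 = 136
IP: 192.183.107.136


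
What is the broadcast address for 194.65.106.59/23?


Network: 194.65.106.0/23
Host bits = 9
Set all host bits to 1:
Broadcast: 194.65.107.255


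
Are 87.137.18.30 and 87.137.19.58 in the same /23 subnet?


Mask: 255.255.254.0
87.137.18.30 AND mask = 87.137.18.0
87.137.19.58 AND mask = 87.137.18.0
Yes, same subnet (87.137.18.0)


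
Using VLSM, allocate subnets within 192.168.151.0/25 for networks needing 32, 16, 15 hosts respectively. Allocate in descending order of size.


32 hosts -> /26 (62 usable): 192.168.151.0/26
16 hosts -> /27 (30 usable): 192.168.151.64/27
15 hosts -> /27 (30 usable): 192.168.151.96/27
Allocation: 192.168.151.0/26 (32 hosts, 62 usable); 192.168.151.64/27 (16 hosts, 30 usable); 192.168.151.96/27 (15 hosts, 30 usable)


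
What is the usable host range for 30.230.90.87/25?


Network: 30.230.90.0
Broadcast: 30.230.90.127
First usable = network + 1
Last usable = broadcast - 1
Range: 30.230.90.1 to 30.230.90.126


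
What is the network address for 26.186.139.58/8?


IP:   00011010.10111010.10001011.00111010
Mask: 11111111.00000000.00000000.00000000
AND operation:
Net:  00011010.00000000.00000000.00000000
Network: 26.0.0.0/8


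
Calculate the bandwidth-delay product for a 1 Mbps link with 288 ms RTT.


BDP = bandwidth * RTT
= 1 Mbps * 288 ms
= 1 * 1e6 * 288 / 1000 bits
= 288000 bits
= 36000 bytes
= 35.1562 KB
BDP = 288000 bits (36000 bytes)


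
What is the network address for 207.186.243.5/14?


IP:   11001111.10111010.11110011.00000101
Mask: 11111111.11111100.00000000.00000000
AND operation:
Net:  11001111.10111000.00000000.00000000
Network: 207.184.0.0/14


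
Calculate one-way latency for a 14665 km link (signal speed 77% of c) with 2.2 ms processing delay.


Speed = 0.77 * 3e5 km/s = 231000 km/s
Propagation delay = 14665 / 231000 = 0.0635 s = 63.4848 ms
Processing delay = 2.2 ms
Total one-way latency = 65.6848 ms


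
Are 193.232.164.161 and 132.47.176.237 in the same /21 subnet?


Mask: 255.255.248.0
193.232.164.161 AND mask = 193.232.160.0
132.47.176.237 AND mask = 132.47.176.0
No, different subnets (193.232.160.0 vs 132.47.176.0)


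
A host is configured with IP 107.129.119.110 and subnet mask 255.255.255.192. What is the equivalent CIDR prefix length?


Binary: 11111111.11111111.11111111.11000000
Count leading 1s
Prefix: /26


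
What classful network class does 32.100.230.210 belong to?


First octet: 32
Binary: 00100000
0xxxxxxx -> Class A (1-126)
Class A, default mask 255.0.0.0 (/8)


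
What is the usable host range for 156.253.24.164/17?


Network: 156.253.0.0
Broadcast: 156.253.127.255
First usable = network + 1
Last usable = broadcast - 1
Range: 156.253.0.1 to 156.253.127.254


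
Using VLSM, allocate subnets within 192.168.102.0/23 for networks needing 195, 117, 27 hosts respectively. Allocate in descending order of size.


195 hosts -> /24 (254 usable): 192.168.102.0/24
117 hosts -> /25 (126 usable): 192.168.103.0/25
27 hosts -> /27 (30 usable): 192.168.103.128/27
Allocation: 192.168.102.0/24 (195 hosts, 254 usable); 192.168.103.0/25 (117 hosts, 126 usable); 192.168.103.128/27 (27 hosts, 30 usable)


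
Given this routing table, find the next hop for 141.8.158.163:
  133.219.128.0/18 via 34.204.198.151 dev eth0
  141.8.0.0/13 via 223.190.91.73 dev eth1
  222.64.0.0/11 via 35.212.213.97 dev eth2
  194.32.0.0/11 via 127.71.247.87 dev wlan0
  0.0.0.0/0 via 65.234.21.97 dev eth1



Longest prefix match for 141.8.158.163:
  /18 133.219.128.0: no
  /13 141.8.0.0: MATCH
  /11 222.64.0.0: no
  /11 194.32.0.0: no
  /0 0.0.0.0: MATCH
Selected: next-hop 223.190.91.73 via eth1 (matched /13)


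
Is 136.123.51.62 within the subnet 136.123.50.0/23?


Subnet network: 136.123.50.0
Test IP AND mask: 136.123.50.0
Yes, 136.123.51.62 is in 136.123.50.0/23


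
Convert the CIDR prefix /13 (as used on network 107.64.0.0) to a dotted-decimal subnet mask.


/13 means 13 network bits, 19 host bits
Binary: 11111111111110000000000000000000
Mask: 255.248.0.0


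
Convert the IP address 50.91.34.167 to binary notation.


50 = 00110010
91 = 01011011
34 = 00100010
167 = 10100111
Binary: 00110010.01011011.00100010.10100111


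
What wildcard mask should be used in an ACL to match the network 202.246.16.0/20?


Subnet mask: 255.255.240.0
Wildcard = 255.255.255.255 - subnet mask
255 - 255 = 0
255 - 255 = 0
255 - 240 = 15
255 - 0 = 255
Wildcard: 0.0.15.255


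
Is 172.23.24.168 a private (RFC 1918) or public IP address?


RFC 1918 private ranges:
  10.0.0.0/8 (10.0.0.0 - 10.255.255.255)
  172.16.0.0/12 (172.16.0.0 - 172.31.255.255)
  192.168.0.0/16 (192.168.0.0 - 192.168.255.255)
Private (in 172.16.0.0/12)


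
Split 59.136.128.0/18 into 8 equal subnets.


New prefix = 18 + 3 = 21
Each subnet has 2048 addresses
  59.136.128.0/21
  59.136.136.0/21
  59.136.144.0/21
  59.136.152.0/21
  59.136.160.0/21
  59.136.168.0/21
  59.136.176.0/21
  59.136.184.0/21
Subnets: 59.136.128.0/21, 59.136.136.0/21, 59.136.144.0/21, 59.136.152.0/21, 59.136.160.0/21, 59.136.168.0/21, 59.136.176.0/21, 59.136.184.0/21


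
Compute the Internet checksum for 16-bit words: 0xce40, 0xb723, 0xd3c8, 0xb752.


Sum all words (with carry folding):
+ 0xce40 = 0xce40
+ 0xb723 = 0x8564
+ 0xd3c8 = 0x592d
+ 0xb752 = 0x1080
One's complement: ~0x1080
Checksum = 0xef7f


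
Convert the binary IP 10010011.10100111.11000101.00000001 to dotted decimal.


10010011 = 147
10100111 = 167
11000101 = 197
00000001 = 1
IP: 147.167.197.1


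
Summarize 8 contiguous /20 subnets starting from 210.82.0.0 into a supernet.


Original prefix: /20
Number of subnets: 8 = 2^3
New prefix = 20 - 3 = 17
Supernet: 210.82.0.0/17


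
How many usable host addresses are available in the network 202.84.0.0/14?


Host bits = 32 - 14 = 18
Total addresses = 2^18 = 262144
Usable = total - 2 (network and broadcast)
Usable hosts: 262142


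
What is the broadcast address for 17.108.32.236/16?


Network: 17.108.0.0/16
Host bits = 16
Set all host bits to 1:
Broadcast: 17.108.255.255


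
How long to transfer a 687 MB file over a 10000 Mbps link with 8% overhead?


Effective throughput = 10000 * (1 - 8/100) = 9200 Mbps
File size in Mb = 687 * 8 = 5496 Mb
Time = 5496 / 9200
Time = 0.5974 seconds


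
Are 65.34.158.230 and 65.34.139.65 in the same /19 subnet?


Mask: 255.255.224.0
65.34.158.230 AND mask = 65.34.128.0
65.34.139.65 AND mask = 65.34.128.0
Yes, same subnet (65.34.128.0)


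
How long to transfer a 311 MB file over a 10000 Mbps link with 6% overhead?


Effective throughput = 10000 * (1 - 6/100) = 9400 Mbps
File size in Mb = 311 * 8 = 2488 Mb
Time = 2488 / 9400
Time = 0.2647 seconds


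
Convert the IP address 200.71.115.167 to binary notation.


200 = 11001000
71 = 01000111
115 = 01110011
167 = 10100111
Binary: 11001000.01000111.01110011.10100111


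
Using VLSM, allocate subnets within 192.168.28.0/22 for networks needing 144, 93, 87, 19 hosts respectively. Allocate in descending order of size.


144 hosts -> /24 (254 usable): 192.168.28.0/24
93 hosts -> /25 (126 usable): 192.168.29.0/25
87 hosts -> /25 (126 usable): 192.168.29.128/25
19 hosts -> /27 (30 usable): 192.168.30.0/27
Allocation: 192.168.28.0/24 (144 hosts, 254 usable); 192.168.29.0/25 (93 hosts, 126 usable); 192.168.29.128/25 (87 hosts, 126 usable); 192.168.30.0/27 (19 hosts, 30 usable)


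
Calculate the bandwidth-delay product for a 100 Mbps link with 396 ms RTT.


BDP = bandwidth * RTT
= 100 Mbps * 396 ms
= 100 * 1e6 * 396 / 1000 bits
= 39600000 bits
= 4950000 bytes
= 4833.9844 KB
BDP = 39600000 bits (4950000 bytes)


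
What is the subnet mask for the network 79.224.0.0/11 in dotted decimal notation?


/11 means 11 network bits, 21 host bits
Binary: 11111111111000000000000000000000
Mask: 255.224.0.0


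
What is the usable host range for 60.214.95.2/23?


Network: 60.214.94.0
Broadcast: 60.214.95.255
First usable = network + 1
Last usable = broadcast - 1
Range: 60.214.94.1 to 60.214.95.254


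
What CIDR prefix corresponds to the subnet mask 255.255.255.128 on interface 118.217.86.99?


Binary: 11111111.11111111.11111111.10000000
Count leading 1s
Prefix: /25


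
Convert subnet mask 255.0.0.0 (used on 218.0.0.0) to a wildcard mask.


Subnet mask: 255.0.0.0
Wildcard = 255.255.255.255 - subnet mask
255 - 255 = 0
255 - 0 = 255
255 - 0 = 255
255 - 0 = 255
Wildcard: 0.255.255.255


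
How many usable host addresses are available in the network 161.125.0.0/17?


Host bits = 32 - 17 = 15
Total addresses = 2^15 = 32768
Usable = total - 2 (network and broadcast)
Usable hosts: 32766


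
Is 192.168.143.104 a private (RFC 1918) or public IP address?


RFC 1918 private ranges:
  10.0.0.0/8 (10.0.0.0 - 10.255.255.255)
  172.16.0.0/12 (172.16.0.0 - 172.31.255.255)
  192.168.0.0/16 (192.168.0.0 - 192.168.255.255)
Private (in 192.168.0.0/16)


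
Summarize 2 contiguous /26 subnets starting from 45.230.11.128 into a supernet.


Original prefix: /26
Number of subnets: 2 = 2^1
New prefix = 26 - 1 = 25
Supernet: 45.230.11.128/25


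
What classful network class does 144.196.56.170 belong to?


First octet: 144
Binary: 10010000
10xxxxxx -> Class B (128-191)
Class B, default mask 255.255.0.0 (/16)


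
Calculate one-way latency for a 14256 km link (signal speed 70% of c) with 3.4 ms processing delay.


Speed = 0.7 * 3e5 km/s = 210000 km/s
Propagation delay = 14256 / 210000 = 0.0679 s = 67.8857 ms
Processing delay = 3.4 ms
Total one-way latency = 71.2857 ms


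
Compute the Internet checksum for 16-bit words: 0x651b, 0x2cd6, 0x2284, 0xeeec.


Sum all words (with carry folding):
+ 0x651b = 0x651b
+ 0x2cd6 = 0x91f1
+ 0x2284 = 0xb475
+ 0xeeec = 0xa362
One's complement: ~0xa362
Checksum = 0x5c9d


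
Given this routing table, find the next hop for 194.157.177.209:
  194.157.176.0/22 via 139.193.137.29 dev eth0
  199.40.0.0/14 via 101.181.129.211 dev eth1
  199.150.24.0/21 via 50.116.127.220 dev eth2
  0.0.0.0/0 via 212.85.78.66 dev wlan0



Longest prefix match for 194.157.177.209:
  /22 194.157.176.0: MATCH
  /14 199.40.0.0: no
  /21 199.150.24.0: no
  /0 0.0.0.0: MATCH
Selected: next-hop 139.193.137.29 via eth0 (matched /22)


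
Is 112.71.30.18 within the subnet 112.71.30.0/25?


Subnet network: 112.71.30.0
Test IP AND mask: 112.71.30.0
Yes, 112.71.30.18 is in 112.71.30.0/25


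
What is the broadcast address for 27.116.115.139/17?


Network: 27.116.0.0/17
Host bits = 15
Set all host bits to 1:
Broadcast: 27.116.127.255


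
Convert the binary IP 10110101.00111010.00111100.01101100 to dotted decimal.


10110101 = 181
00111010 = 58
00111100 = 60
01101100 = 108
IP: 181.58.60.108


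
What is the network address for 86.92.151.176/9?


IP:   01010110.01011100.10010111.10110000
Mask: 11111111.10000000.00000000.00000000
AND operation:
Net:  01010110.00000000.00000000.00000000
Network: 86.0.0.0/9


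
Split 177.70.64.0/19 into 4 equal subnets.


New prefix = 19 + 2 = 21
Each subnet has 2048 addresses
  177.70.64.0/21
  177.70.72.0/21
  177.70.80.0/21
  177.70.88.0/21
Subnets: 177.70.64.0/21, 177.70.72.0/21, 177.70.80.0/21, 177.70.88.0/21


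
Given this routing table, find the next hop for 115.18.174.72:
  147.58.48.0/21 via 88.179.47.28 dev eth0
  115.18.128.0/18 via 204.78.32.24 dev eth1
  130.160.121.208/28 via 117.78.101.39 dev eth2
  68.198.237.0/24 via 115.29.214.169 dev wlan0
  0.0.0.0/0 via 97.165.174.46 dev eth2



Longest prefix match for 115.18.174.72:
  /21 147.58.48.0: no
  /18 115.18.128.0: MATCH
  /28 130.160.121.208: no
  /24 68.198.237.0: no
  /0 0.0.0.0: MATCH
Selected: next-hop 204.78.32.24 via eth1 (matched /18)


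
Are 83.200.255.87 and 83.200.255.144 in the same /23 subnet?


Mask: 255.255.254.0
83.200.255.87 AND mask = 83.200.254.0
83.200.255.144 AND mask = 83.200.254.0
Yes, same subnet (83.200.254.0)


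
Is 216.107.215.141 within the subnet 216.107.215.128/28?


Subnet network: 216.107.215.128
Test IP AND mask: 216.107.215.128
Yes, 216.107.215.141 is in 216.107.215.128/28


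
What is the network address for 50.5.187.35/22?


IP:   00110010.00000101.10111011.00100011
Mask: 11111111.11111111.11111100.00000000
AND operation:
Net:  00110010.00000101.10111000.00000000
Network: 50.5.184.0/22


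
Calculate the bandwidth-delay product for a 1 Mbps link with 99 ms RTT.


BDP = bandwidth * RTT
= 1 Mbps * 99 ms
= 1 * 1e6 * 99 / 1000 bits
= 99000 bits
= 12375 bytes
= 12.085 KB
BDP = 99000 bits (12375 bytes)


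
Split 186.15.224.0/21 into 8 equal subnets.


New prefix = 21 + 3 = 24
Each subnet has 256 addresses
  186.15.224.0/24
  186.15.225.0/24
  186.15.226.0/24
  186.15.227.0/24
  186.15.228.0/24
  186.15.229.0/24
  186.15.230.0/24
  186.15.231.0/24
Subnets: 186.15.224.0/24, 186.15.225.0/24, 186.15.226.0/24, 186.15.227.0/24, 186.15.228.0/24, 186.15.229.0/24, 186.15.230.0/24, 186.15.231.0/24


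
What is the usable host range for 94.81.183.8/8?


Network: 94.0.0.0
Broadcast: 94.255.255.255
First usable = network + 1
Last usable = broadcast - 1
Range: 94.0.0.1 to 94.255.255.254


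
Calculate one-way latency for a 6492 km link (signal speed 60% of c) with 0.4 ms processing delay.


Speed = 0.6 * 3e5 km/s = 180000 km/s
Propagation delay = 6492 / 180000 = 0.0361 s = 36.0667 ms
Processing delay = 0.4 ms
Total one-way latency = 36.4667 ms


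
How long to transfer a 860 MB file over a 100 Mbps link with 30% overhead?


Effective throughput = 100 * (1 - 30/100) = 70 Mbps
File size in Mb = 860 * 8 = 6880 Mb
Time = 6880 / 70
Time = 98.2857 seconds


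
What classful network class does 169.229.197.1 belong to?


First octet: 169
Binary: 10101001
10xxxxxx -> Class B (128-191)
Class B, default mask 255.255.0.0 (/16)


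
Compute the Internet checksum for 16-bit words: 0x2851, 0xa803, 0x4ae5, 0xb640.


Sum all words (with carry folding):
+ 0x2851 = 0x2851
+ 0xa803 = 0xd054
+ 0x4ae5 = 0x1b3a
+ 0xb640 = 0xd17a
One's complement: ~0xd17a
Checksum = 0x2e85


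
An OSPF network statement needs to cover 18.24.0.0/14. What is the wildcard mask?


Subnet mask: 255.252.0.0
Wildcard = 255.255.255.255 - subnet mask
255 - 255 = 0
255 - 252 = 3
255 - 0 = 255
255 - 0 = 255
Wildcard: 0.3.255.255


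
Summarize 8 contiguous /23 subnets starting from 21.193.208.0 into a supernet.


Original prefix: /23
Number of subnets: 8 = 2^3
New prefix = 23 - 3 = 20
Supernet: 21.193.208.0/20


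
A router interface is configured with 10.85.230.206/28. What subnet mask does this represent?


/28 means 28 network bits, 4 host bits
Binary: 11111111111111111111111111110000
Mask: 255.255.255.240


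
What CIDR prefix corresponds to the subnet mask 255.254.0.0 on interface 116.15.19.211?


Binary: 11111111.11111110.00000000.00000000
Count leading 1s
Prefix: /15


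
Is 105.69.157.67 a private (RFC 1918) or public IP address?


RFC 1918 private ranges:
  10.0.0.0/8 (10.0.0.0 - 10.255.255.255)
  172.16.0.0/12 (172.16.0.0 - 172.31.255.255)
  192.168.0.0/16 (192.168.0.0 - 192.168.255.255)
Public (not in any RFC 1918 range)


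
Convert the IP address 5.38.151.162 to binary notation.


5 = 00000101
38 = 00100110
151 = 10010111
162 = 10100010
Binary: 00000101.00100110.10010111.10100010


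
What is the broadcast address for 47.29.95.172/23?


Network: 47.29.94.0/23
Host bits = 9
Set all host bits to 1:
Broadcast: 47.29.95.255


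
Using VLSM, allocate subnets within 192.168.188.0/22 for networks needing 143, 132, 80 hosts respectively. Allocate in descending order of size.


143 hosts -> /24 (254 usable): 192.168.188.0/24
132 hosts -> /24 (254 usable): 192.168.189.0/24
80 hosts -> /25 (126 usable): 192.168.190.0/25
Allocation: 192.168.188.0/24 (143 hosts, 254 usable); 192.168.189.0/24 (132 hosts, 254 usable); 192.168.190.0/25 (80 hosts, 126 usable)


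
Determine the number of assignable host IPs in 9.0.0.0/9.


Host bits = 32 - 9 = 23
Total addresses = 2^23 = 8388608
Usable = total - 2 (network and broadcast)
Usable hosts: 8388606


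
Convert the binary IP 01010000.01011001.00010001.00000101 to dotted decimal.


01010000 = 80
01011001 = 89
00010001 = 17
00000101 = 5
IP: 80.89.17.5


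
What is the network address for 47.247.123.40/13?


IP:   00101111.11110111.01111011.00101000
Mask: 11111111.11111000.00000000.00000000
AND operation:
Net:  00101111.11110000.00000000.00000000
Network: 47.240.0.0/13


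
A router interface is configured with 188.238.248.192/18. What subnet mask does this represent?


/18 means 18 network bits, 14 host bits
Binary: 11111111111111111100000000000000
Mask: 255.255.192.0


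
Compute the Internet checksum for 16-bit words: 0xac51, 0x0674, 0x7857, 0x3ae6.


Sum all words (with carry folding):
+ 0xac51 = 0xac51
+ 0x0674 = 0xb2c5
+ 0x7857 = 0x2b1d
+ 0x3ae6 = 0x6603
One's complement: ~0x6603
Checksum = 0x99fc
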